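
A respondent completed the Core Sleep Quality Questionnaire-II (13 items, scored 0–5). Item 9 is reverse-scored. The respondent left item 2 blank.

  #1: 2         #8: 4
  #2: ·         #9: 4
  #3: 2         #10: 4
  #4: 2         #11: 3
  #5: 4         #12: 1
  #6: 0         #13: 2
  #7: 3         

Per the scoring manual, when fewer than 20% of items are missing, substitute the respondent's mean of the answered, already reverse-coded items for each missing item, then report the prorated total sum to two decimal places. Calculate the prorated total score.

Reverse-coded (reverse-coded value = 5 − response):
  item 9: 5 − 4 = 1
Completed scored items (12 of 13): 2, 2, 2, 4, 0, 3, 4, 1, 4, 3, 1, 2; sum = 28.
Person mean = 28 / 12 ≈ 2.3333
Prorated total = (28 / 12) × 13 = 30.33 (to 2 dp)

30.33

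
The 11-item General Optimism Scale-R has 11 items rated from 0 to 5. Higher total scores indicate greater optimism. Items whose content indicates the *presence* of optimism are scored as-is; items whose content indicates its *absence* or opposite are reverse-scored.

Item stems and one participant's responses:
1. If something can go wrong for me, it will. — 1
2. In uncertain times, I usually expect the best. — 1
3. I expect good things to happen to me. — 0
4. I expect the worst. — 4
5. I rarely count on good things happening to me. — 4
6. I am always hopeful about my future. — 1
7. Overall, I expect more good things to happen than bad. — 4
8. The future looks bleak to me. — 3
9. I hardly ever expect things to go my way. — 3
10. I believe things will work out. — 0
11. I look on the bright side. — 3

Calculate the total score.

Items 1, 4, 5, 8, 9 describe the absence/opposite of optimism → reverse-score.
reverse-coded value = 5 − response.
  item 1: 5 − 1 = 4
  item 2: 1
  item 3: 0
  item 4: 5 − 4 = 1
  item 5: 5 − 4 = 1
  item 6: 1
  item 7: 4
  item 8: 5 − 3 = 2
  item 9: 5 − 3 = 2
  item 10: 0
  item 11: 3
Total = 4 + 1 + 0 + 1 + 1 + 1 + 4 + 2 + 2 + 0 + 3 = 19

19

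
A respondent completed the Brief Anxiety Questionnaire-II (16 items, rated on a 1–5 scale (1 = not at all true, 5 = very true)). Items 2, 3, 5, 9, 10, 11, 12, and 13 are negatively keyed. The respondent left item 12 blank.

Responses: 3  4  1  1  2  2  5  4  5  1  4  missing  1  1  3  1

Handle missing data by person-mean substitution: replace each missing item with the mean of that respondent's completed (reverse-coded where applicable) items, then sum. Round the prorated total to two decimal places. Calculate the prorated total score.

Reverse-coded (reversed = (1+5) − raw = 6 − raw):
  item 2: 6 − 4 = 2
  item 3: 6 − 1 = 5
  item 5: 6 − 2 = 4
  item 9: 6 − 5 = 1
  item 10: 6 − 1 = 5
  item 11: 6 − 4 = 2
  item 13: 6 − 1 = 5
Completed scored items (15 of 16): 3, 2, 5, 1, 4, 2, 5, 4, 1, 5, 2, 5, 1, 3, 1; sum = 44.
Person mean = 44 / 15 ≈ 2.9333
Prorated total = (44 / 15) × 16 = 46.93 (to 2 dp)

46.93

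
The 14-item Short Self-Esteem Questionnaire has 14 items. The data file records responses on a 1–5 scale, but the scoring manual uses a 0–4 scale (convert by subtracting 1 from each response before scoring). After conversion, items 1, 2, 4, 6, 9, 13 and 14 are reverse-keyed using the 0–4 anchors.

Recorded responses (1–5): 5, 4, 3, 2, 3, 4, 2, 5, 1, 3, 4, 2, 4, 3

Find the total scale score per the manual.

Convert to 0–4: 4, 3, 2, 1, 2, 3, 1, 4, 0, 2, 3, 1, 3, 2
Reverse-coded (reversed = (0+4) − raw = 4 − raw):
  item 1: 4 − 4 = 0
  item 2: 4 − 3 = 1
  item 4: 4 − 1 = 3
  item 6: 4 − 3 = 1
  item 9: 4 − 0 = 4
  item 13: 4 − 3 = 1
  item 14: 4 − 2 = 2
Scored: 0, 1, 2, 3, 2, 1, 1, 4, 4, 2, 3, 1, 1, 2
Total = 27

27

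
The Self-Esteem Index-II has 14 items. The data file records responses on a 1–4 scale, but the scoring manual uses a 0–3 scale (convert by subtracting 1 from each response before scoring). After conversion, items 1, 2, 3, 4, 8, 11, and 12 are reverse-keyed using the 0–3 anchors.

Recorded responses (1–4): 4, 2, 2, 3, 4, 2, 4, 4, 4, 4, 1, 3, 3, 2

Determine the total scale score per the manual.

25

Convert to 0–3: 3, 1, 1, 2, 3, 1, 3, 3, 3, 3, 0, 2, 2, 1
Reverse-coded (reverse-coded value = 3 − response):
  item 1: 3 − 3 = 0
  item 2: 3 − 1 = 2
  item 3: 3 − 1 = 2
  item 4: 3 − 2 = 1
  item 8: 3 − 3 = 0
  item 11: 3 − 0 = 3
  item 12: 3 − 2 = 1
Scored: 0, 2, 2, 1, 3, 1, 3, 0, 3, 3, 3, 1, 2, 1
Total = 25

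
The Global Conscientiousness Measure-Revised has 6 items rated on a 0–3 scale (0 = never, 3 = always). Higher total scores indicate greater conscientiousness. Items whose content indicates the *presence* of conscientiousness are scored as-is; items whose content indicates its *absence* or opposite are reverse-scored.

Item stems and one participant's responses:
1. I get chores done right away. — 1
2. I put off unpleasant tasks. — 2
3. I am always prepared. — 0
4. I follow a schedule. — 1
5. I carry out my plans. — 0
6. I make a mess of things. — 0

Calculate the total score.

6

Items 2, 6 describe the absence/opposite of conscientiousness → reverse-score.
reversed = (0+3) − raw = 3 − raw.
  item 1: 1
  item 2: 3 − 2 = 1
  item 3: 0
  item 4: 1
  item 5: 0
  item 6: 3 − 0 = 3
Total = 1 + 1 + 0 + 1 + 0 + 3 = 6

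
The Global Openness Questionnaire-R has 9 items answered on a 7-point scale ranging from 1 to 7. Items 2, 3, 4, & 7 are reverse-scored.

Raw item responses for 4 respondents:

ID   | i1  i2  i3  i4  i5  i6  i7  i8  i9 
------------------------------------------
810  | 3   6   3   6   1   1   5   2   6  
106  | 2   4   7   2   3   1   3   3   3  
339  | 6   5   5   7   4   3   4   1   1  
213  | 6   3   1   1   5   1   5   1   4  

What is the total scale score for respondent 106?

28

Respondent 106 raw: 2, 4, 7, 2, 3, 1, 3, 3, 3.
Reverse-coded (reverse-coded value = 8 − response):
  item 1: 2
  item 2: 8 − 4 = 4
  item 3: 8 − 7 = 1
  item 4: 8 − 2 = 6
  item 5: 3
  item 6: 1
  item 7: 8 − 3 = 5
  item 8: 3
  item 9: 3
Sum = 2 + 4 + 1 + 6 + 3 + 1 + 5 + 3 + 3 = 28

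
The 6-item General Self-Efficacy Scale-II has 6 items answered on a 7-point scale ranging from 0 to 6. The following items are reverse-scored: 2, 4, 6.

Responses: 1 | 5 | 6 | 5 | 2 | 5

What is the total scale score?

Reverse-coded items (reversed = (0+6) − raw = 6 − raw):
  item 2: 6 − 5 = 1
  item 4: 6 − 5 = 1
  item 6: 6 − 5 = 1
After reverse-coding: 1, 1, 6, 1, 2, 1
Total = 1 + 1 + 6 + 1 + 2 + 1 = 12

12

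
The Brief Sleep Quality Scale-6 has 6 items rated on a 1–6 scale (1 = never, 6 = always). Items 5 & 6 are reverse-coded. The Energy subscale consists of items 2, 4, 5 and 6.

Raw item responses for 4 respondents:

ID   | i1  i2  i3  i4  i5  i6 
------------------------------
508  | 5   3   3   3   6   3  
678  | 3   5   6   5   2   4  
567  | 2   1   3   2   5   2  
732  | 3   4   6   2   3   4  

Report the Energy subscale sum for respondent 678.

18

Respondent 678 raw: 3, 5, 6, 5, 2, 4.
Energy items: 2, 4, 5, 6.
Reverse-coded (reversed = (1+6) − raw = 7 − raw):
  item 2: 5
  item 4: 5
  item 5: 7 − 2 = 5
  item 6: 7 − 4 = 3
Sum = 5 + 5 + 5 + 3 = 18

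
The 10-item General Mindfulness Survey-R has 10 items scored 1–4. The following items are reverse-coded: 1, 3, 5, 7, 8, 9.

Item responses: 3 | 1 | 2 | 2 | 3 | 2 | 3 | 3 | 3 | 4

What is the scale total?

22

Reverse-coded items use 5 − raw:
  item 1: 5 − 3 = 2
  item 3: 5 − 2 = 3
  item 5: 5 − 3 = 2
  item 7: 5 − 3 = 2
  item 8: 5 − 3 = 2
  item 9: 5 − 3 = 2
After reverse-coding: 2, 1, 3, 2, 2, 2, 2, 2, 2, 4
Total = 2 + 1 + 3 + 2 + 2 + 2 + 2 + 2 + 2 + 4 = 22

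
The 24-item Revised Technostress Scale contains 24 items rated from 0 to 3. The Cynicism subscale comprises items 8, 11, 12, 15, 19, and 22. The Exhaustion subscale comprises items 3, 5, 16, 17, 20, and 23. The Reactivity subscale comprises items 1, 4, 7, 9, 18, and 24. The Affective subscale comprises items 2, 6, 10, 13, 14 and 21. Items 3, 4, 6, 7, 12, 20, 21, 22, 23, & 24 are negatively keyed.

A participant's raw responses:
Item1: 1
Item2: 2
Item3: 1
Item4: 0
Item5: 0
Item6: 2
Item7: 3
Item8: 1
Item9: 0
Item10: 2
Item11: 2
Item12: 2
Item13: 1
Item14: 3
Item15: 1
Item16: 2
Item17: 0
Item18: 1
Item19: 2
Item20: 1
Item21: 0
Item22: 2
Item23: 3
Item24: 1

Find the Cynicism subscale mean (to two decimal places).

1.33

Cynicism items: 8, 11, 12, 15, 19, 22.
Of these, items 12 & 22 are negatively keyed; reversed = (0+3) − raw = 3 − raw.
  item 8: 1
  item 11: 2
  item 12: 3 − 2 = 1
  item 15: 1
  item 19: 2
  item 22: 3 − 2 = 1
Sum = 1 + 2 + 1 + 1 + 2 + 1 = 8
Mean = 8 / 6 = 1.33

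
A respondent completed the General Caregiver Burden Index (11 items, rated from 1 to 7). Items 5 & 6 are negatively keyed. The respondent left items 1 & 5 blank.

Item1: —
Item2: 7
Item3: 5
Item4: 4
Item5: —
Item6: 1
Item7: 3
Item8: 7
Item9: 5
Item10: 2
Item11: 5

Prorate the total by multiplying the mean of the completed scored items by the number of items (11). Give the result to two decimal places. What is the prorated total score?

55.00

Reverse-coded (reverse-coded value = 8 − response):
  item 6: 8 − 1 = 7
Completed scored items (9 of 11): 7, 5, 4, 7, 3, 7, 5, 2, 5; sum = 45.
Person mean = 45 / 9 ≈ 5.0000
Prorated total = (45 / 9) × 11 = 55.00 (to 2 dp)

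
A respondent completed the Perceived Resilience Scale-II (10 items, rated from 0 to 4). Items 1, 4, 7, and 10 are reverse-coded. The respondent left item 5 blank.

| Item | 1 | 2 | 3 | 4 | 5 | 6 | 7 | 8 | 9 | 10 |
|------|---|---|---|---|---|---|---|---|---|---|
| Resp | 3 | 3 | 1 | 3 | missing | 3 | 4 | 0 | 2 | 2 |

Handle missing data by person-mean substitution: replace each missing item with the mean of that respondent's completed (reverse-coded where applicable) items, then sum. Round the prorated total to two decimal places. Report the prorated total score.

Reverse-coded (on a 0–4 scale, reversed = 4 − raw):
  item 1: 4 − 3 = 1
  item 4: 4 − 3 = 1
  item 7: 4 − 4 = 0
  item 10: 4 − 2 = 2
Completed scored items (9 of 10): 1, 3, 1, 1, 3, 0, 0, 2, 2; sum = 13.
Person mean = 13 / 9 ≈ 1.4444
Prorated total = (13 / 9) × 10 = 14.44 (to 2 dp)

14.44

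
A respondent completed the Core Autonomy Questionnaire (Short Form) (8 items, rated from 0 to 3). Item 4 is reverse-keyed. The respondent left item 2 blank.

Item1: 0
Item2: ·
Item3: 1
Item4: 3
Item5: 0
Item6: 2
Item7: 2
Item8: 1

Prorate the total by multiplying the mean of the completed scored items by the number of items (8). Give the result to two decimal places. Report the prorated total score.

Reverse-coded (reversed = (0+3) − raw = 3 − raw):
  item 4: 3 − 3 = 0
Completed scored items (7 of 8): 0, 1, 0, 0, 2, 2, 1; sum = 6.
Person mean = 6 / 7 ≈ 0.8571
Prorated total = (6 / 7) × 8 = 6.86 (to 2 dp)

6.86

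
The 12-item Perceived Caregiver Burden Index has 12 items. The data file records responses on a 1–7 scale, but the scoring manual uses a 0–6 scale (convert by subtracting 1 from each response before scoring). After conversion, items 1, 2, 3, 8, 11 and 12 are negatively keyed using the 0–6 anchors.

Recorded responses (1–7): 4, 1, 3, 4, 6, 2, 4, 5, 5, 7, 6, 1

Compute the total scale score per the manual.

Convert to 0–6: 3, 0, 2, 3, 5, 1, 3, 4, 4, 6, 5, 0
Reverse-coded (reversed = (0+6) − raw = 6 − raw):
  item 1: 6 − 3 = 3
  item 2: 6 − 0 = 6
  item 3: 6 − 2 = 4
  item 8: 6 − 4 = 2
  item 11: 6 − 5 = 1
  item 12: 6 − 0 = 6
Scored: 3, 6, 4, 3, 5, 1, 3, 2, 4, 6, 1, 6
Total = 44

44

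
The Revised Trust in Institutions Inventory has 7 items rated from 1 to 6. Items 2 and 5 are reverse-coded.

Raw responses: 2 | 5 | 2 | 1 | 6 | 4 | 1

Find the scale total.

13

Reverse-coded items use 7 − raw:
  item 2: 7 − 5 = 2
  item 5: 7 − 6 = 1
Scored responses: 2, 2, 2, 1, 1, 4, 1
Total = 2 + 2 + 2 + 1 + 1 + 4 + 1 = 13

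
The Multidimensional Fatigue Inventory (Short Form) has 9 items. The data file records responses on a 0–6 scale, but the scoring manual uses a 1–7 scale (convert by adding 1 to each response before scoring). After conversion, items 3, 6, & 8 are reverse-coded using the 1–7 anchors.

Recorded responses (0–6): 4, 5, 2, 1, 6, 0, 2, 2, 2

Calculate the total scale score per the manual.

Convert to 1–7: 5, 6, 3, 2, 7, 1, 3, 3, 3
Reverse-coded (reversed = (1+7) − raw = 8 − raw):
  item 3: 8 − 3 = 5
  item 6: 8 − 1 = 7
  item 8: 8 − 3 = 5
Scored: 5, 6, 5, 2, 7, 7, 3, 5, 3
Total = 43

43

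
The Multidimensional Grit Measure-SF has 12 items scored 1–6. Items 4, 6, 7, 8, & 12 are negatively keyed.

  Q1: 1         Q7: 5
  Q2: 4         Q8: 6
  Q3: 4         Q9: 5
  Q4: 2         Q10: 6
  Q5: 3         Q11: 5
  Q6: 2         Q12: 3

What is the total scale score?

45

Reverse-coded items (reversed = (1+6) − raw = 7 − raw):
  item 4: 7 − 2 = 5
  item 6: 7 − 2 = 5
  item 7: 7 − 5 = 2
  item 8: 7 − 6 = 1
  item 12: 7 − 3 = 4
Scored responses: 1, 4, 4, 5, 3, 5, 2, 1, 5, 6, 5, 4
Total = 1 + 4 + 4 + 5 + 3 + 5 + 2 + 1 + 5 + 6 + 5 + 4 = 45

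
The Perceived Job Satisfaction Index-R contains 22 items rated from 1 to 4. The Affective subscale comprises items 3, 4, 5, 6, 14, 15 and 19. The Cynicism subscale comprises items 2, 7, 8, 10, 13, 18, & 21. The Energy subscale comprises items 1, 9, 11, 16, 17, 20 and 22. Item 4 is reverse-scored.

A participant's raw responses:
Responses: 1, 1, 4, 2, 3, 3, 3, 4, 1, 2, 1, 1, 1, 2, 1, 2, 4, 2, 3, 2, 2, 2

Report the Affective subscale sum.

19

Affective items: 3, 4, 5, 6, 14, 15, 19.
Of these, item 4 is reverse-scored; reverse-coded value = 5 − response.
  item 3: 4
  item 4: 5 − 2 = 3
  item 5: 3
  item 6: 3
  item 14: 2
  item 15: 1
  item 19: 3
Sum = 4 + 3 + 3 + 3 + 2 + 1 + 3 = 19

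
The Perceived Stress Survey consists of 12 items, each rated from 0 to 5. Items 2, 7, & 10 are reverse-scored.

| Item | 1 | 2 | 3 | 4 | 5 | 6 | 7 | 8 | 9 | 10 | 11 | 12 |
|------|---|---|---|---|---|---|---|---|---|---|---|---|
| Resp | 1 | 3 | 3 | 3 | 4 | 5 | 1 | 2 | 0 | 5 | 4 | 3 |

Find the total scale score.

Reversing items 2, 7, and 10 with 5 − raw:
Total = 1 + (5−3) + 3 + 3 + 4 + 5 + (5−1) + 2 + 0 + (5−5) + 4 + 3
      = 1 + 2 + 3 + 3 + 4 + 5 + 4 + 2 + 0 + 0 + 4 + 3 = 31

31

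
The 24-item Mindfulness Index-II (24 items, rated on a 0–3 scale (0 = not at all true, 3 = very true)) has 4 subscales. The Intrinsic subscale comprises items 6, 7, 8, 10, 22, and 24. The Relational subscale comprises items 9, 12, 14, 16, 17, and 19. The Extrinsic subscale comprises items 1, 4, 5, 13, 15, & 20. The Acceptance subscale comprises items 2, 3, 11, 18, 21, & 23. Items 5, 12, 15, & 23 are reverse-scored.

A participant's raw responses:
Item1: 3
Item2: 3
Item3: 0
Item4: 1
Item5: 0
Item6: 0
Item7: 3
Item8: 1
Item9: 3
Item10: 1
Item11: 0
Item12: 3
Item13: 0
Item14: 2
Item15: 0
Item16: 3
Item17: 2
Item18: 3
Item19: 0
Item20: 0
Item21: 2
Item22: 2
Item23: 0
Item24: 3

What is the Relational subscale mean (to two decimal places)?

1.67

Relational items: 9, 12, 14, 16, 17, 19.
Of these, item 12 is reverse-scored; reversed = (0+3) − raw = 3 − raw.
  item 9: 3
  item 12: 3 − 3 = 0
  item 14: 2
  item 16: 3
  item 17: 2
  item 19: 0
Sum = 3 + 0 + 2 + 3 + 2 + 0 = 10
Mean = 10 / 6 = 1.67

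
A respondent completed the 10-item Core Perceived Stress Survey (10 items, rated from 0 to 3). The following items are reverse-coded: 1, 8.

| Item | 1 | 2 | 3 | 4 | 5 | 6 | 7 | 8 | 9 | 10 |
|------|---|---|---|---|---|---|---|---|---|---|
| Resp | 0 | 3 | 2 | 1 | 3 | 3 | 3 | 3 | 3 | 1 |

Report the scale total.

Reverse-coded items use 3 − raw:
  item 1: 3 − 0 = 3
  item 8: 3 − 3 = 0
Scored items: 3, 3, 2, 1, 3, 3, 3, 0, 3, 1
Total = 3 + 3 + 2 + 1 + 3 + 3 + 3 + 0 + 3 + 1 = 22

22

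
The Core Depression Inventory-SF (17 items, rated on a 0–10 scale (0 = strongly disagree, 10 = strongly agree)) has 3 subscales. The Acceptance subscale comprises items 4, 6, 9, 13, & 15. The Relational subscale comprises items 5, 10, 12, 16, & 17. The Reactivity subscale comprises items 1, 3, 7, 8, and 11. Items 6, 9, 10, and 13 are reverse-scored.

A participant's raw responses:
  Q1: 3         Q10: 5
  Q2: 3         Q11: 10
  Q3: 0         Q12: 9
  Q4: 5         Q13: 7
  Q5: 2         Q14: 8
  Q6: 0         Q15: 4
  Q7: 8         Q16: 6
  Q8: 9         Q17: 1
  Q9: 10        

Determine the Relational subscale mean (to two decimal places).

Relational items: 5, 10, 12, 16, 17.
Of these, item 10 is reverse-scored; reversed = (0+10) − raw = 10 − raw.
  item 5: 2
  item 10: 10 − 5 = 5
  item 12: 9
  item 16: 6
  item 17: 1
Sum = 2 + 5 + 9 + 6 + 1 = 23
Mean = 23 / 5 = 4.60

4.60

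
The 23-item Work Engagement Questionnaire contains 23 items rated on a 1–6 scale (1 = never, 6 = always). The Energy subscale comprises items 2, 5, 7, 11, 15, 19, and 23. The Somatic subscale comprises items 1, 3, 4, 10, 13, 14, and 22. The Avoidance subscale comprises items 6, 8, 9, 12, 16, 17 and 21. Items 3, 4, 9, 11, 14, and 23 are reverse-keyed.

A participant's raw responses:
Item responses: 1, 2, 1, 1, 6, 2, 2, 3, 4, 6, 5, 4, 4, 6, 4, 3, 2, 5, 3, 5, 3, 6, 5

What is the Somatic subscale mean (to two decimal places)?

4.29

Somatic items: 1, 3, 4, 10, 13, 14, 22.
Of these, items 3, 4 and 14 are reverse-keyed; on a 1–6 scale, reversed = 7 − raw.
  item 1: 1
  item 3: 7 − 1 = 6
  item 4: 7 − 1 = 6
  item 10: 6
  item 13: 4
  item 14: 7 − 6 = 1
  item 22: 6
Sum = 1 + 6 + 6 + 6 + 4 + 1 + 6 = 30
Mean = 30 / 7 = 4.29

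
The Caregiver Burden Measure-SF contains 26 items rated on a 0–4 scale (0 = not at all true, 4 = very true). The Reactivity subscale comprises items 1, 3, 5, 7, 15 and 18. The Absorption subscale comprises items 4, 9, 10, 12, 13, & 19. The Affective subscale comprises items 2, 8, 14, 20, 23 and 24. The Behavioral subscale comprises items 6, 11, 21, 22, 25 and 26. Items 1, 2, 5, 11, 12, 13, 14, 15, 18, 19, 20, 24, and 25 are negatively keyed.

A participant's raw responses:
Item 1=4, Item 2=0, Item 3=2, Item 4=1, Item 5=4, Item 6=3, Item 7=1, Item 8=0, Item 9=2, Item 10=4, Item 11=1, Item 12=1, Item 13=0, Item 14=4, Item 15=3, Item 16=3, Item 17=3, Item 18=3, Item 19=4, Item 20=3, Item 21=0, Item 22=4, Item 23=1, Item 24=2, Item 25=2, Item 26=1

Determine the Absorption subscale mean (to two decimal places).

2.33

Absorption items: 4, 9, 10, 12, 13, 19.
Of these, items 12, 13, & 19 are negatively keyed; reverse-coded value = 4 − response.
  item 4: 1
  item 9: 2
  item 10: 4
  item 12: 4 − 1 = 3
  item 13: 4 − 0 = 4
  item 19: 4 − 4 = 0
Sum = 1 + 2 + 4 + 3 + 4 + 0 = 14
Mean = 14 / 6 = 2.33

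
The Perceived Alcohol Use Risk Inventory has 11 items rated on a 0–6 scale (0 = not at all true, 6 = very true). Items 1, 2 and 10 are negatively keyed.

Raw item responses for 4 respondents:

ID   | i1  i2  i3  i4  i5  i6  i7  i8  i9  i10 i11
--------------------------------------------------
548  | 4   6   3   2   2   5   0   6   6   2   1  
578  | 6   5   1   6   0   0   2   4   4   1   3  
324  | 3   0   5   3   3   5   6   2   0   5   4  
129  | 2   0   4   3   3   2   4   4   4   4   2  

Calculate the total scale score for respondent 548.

Respondent 548 raw: 4, 6, 3, 2, 2, 5, 0, 6, 6, 2, 1.
Reverse-coded (reverse-coded value = 6 − response):
  item 1: 6 − 4 = 2
  item 2: 6 − 6 = 0
  item 3: 3
  item 4: 2
  item 5: 2
  item 6: 5
  item 7: 0
  item 8: 6
  item 9: 6
  item 10: 6 − 2 = 4
  item 11: 1
Sum = 2 + 0 + 3 + 2 + 2 + 5 + 0 + 6 + 6 + 4 + 1 = 31

31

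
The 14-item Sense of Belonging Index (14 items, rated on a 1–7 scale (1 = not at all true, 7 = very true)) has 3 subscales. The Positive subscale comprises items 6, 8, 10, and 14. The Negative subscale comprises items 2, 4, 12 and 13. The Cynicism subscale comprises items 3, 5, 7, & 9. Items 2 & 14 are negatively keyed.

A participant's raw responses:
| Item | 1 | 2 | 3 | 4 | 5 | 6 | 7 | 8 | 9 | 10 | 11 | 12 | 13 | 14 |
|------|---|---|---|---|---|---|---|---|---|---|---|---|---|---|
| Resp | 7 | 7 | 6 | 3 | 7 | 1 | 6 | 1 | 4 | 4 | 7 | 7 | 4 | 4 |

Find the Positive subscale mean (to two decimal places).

2.50

Positive items: 6, 8, 10, 14.
Of these, item 14 is negatively keyed; reverse-coded value = 8 − response.
  item 6: 1
  item 8: 1
  item 10: 4
  item 14: 8 − 4 = 4
Sum = 1 + 1 + 4 + 4 = 10
Mean = 10 / 4 = 2.50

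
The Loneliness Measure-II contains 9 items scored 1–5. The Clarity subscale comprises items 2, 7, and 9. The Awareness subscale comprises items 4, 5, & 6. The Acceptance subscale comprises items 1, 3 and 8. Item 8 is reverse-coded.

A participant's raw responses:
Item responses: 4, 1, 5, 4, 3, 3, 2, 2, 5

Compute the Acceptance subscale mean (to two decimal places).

4.33

Acceptance items: 1, 3, 8.
Of these, item 8 is reverse-coded; reversed = (1+5) − raw = 6 − raw.
  item 1: 4
  item 3: 5
  item 8: 6 − 2 = 4
Sum = 4 + 5 + 4 = 13
Mean = 13 / 3 = 4.33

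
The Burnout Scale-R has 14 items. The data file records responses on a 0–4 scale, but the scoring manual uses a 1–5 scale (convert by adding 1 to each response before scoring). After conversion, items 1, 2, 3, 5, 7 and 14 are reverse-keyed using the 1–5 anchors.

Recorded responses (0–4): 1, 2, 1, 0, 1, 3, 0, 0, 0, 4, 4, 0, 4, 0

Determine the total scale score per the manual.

Convert to 1–5: 2, 3, 2, 1, 2, 4, 1, 1, 1, 5, 5, 1, 5, 1
Reverse-coded (on a 1–5 scale, reversed = 6 − raw):
  item 1: 6 − 2 = 4
  item 2: 6 − 3 = 3
  item 3: 6 − 2 = 4
  item 5: 6 − 2 = 4
  item 7: 6 − 1 = 5
  item 14: 6 − 1 = 5
Scored: 4, 3, 4, 1, 4, 4, 5, 1, 1, 5, 5, 1, 5, 5
Total = 48

48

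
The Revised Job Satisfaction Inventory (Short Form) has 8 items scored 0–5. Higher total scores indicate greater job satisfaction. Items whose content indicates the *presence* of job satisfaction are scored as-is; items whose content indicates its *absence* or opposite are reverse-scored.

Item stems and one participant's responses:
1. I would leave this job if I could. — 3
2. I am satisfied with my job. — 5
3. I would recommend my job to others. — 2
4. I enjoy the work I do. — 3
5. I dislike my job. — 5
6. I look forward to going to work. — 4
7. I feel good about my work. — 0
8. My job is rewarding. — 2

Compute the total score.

18

Items 1, 5 describe the absence/opposite of job satisfaction → reverse-score.
reversed = (0+5) − raw = 5 − raw.
  item 1: 5 − 3 = 2
  item 2: 5
  item 3: 2
  item 4: 3
  item 5: 5 − 5 = 0
  item 6: 4
  item 7: 0
  item 8: 2
Total = 2 + 5 + 2 + 3 + 0 + 4 + 0 + 2 = 18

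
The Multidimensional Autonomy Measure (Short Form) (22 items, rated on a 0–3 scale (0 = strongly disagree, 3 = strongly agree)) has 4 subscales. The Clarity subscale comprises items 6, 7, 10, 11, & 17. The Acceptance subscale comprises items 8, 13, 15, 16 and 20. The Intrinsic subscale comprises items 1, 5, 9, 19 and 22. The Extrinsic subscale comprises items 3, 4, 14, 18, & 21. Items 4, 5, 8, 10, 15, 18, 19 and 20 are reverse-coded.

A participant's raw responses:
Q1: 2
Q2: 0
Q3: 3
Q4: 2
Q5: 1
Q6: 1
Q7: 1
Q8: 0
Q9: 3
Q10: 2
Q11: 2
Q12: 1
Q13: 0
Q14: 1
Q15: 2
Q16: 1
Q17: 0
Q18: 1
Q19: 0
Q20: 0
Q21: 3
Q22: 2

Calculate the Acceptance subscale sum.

Acceptance items: 8, 13, 15, 16, 20.
Of these, items 8, 15, & 20 are reverse-coded; reverse-coded value = 3 − response.
  item 8: 3 − 0 = 3
  item 13: 0
  item 15: 3 − 2 = 1
  item 16: 1
  item 20: 3 − 0 = 3
Sum = 3 + 0 + 1 + 1 + 3 = 8

8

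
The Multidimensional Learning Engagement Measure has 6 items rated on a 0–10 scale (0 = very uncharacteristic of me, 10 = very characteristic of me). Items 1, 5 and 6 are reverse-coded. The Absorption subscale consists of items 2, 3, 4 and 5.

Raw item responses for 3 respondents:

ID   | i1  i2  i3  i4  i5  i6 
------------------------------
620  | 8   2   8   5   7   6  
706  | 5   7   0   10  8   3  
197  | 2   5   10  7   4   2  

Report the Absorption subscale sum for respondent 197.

28

Respondent 197 raw: 2, 5, 10, 7, 4, 2.
Absorption items: 2, 3, 4, 5.
Reverse-coded (reversed = (0+10) − raw = 10 − raw):
  item 2: 5
  item 3: 10
  item 4: 7
  item 5: 10 − 4 = 6
Sum = 5 + 10 + 7 + 6 = 28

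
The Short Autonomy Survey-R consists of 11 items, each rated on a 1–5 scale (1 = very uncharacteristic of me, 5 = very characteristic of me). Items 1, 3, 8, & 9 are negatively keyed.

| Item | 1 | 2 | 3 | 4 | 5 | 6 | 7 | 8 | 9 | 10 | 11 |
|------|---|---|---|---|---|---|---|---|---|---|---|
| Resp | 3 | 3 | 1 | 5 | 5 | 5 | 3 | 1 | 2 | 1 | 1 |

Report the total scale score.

Reversing items 1, 3, 8, and 9 with 6 − raw:
Total = (6−3) + 3 + (6−1) + 5 + 5 + 5 + 3 + (6−1) + (6−2) + 1 + 1
      = 3 + 3 + 5 + 5 + 5 + 5 + 3 + 5 + 4 + 1 + 1 = 40

40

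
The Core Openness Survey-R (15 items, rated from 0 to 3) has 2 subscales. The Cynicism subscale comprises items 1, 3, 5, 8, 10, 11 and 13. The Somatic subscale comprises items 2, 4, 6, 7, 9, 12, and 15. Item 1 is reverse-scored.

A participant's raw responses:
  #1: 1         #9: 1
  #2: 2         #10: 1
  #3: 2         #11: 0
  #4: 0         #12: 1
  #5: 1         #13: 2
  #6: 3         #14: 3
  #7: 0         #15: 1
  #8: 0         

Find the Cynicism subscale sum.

8

Cynicism items: 1, 3, 5, 8, 10, 11, 13.
Of these, item 1 is reverse-scored; reverse-coded value = 3 − response.
  item 1: 3 − 1 = 2
  item 3: 2
  item 5: 1
  item 8: 0
  item 10: 1
  item 11: 0
  item 13: 2
Sum = 2 + 2 + 1 + 0 + 1 + 0 + 2 = 8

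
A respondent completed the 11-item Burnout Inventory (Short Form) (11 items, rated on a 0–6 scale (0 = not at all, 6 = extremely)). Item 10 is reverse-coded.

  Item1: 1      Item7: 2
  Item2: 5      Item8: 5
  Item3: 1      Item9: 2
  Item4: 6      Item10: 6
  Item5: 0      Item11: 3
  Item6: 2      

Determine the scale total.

27

Reversing item 10 with 6 − raw:
Total = 1 + 5 + 1 + 6 + 0 + 2 + 2 + 5 + 2 + (6−6) + 3
      = 1 + 5 + 1 + 6 + 0 + 2 + 2 + 5 + 2 + 0 + 3 = 27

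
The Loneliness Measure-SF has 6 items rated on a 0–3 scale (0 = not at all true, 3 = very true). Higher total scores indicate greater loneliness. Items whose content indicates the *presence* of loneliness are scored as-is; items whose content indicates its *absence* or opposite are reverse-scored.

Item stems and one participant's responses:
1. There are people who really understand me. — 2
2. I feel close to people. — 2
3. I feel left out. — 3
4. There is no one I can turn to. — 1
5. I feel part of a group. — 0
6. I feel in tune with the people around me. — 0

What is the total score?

12

Items 1, 2, 5, 6 describe the absence/opposite of loneliness → reverse-score.
reversed = (0+3) − raw = 3 − raw.
  item 1: 3 − 2 = 1
  item 2: 3 − 2 = 1
  item 3: 3
  item 4: 1
  item 5: 3 − 0 = 3
  item 6: 3 − 0 = 3
Total = 1 + 1 + 3 + 1 + 3 + 3 = 12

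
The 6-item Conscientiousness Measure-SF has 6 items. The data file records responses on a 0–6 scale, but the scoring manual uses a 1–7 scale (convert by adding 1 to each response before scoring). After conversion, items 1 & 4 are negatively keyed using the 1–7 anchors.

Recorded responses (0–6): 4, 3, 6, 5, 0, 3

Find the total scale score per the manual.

21

Convert to 1–7: 5, 4, 7, 6, 1, 4
Reverse-coded (reversed = (1+7) − raw = 8 − raw):
  item 1: 8 − 5 = 3
  item 4: 8 − 6 = 2
Scored: 3, 4, 7, 2, 1, 4
Total = 21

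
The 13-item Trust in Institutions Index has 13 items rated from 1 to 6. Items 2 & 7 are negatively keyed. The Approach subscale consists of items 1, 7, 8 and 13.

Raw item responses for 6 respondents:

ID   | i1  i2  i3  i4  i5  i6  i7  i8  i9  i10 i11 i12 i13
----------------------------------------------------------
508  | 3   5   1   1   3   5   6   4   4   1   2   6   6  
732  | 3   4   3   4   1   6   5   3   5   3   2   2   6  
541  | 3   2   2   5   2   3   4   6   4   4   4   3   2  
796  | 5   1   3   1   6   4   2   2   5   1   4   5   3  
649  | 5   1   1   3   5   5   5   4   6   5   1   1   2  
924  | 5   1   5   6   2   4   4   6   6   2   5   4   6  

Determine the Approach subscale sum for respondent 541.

Respondent 541 raw: 3, 2, 2, 5, 2, 3, 4, 6, 4, 4, 4, 3, 2.
Approach items: 1, 7, 8, 13.
Reverse-coded (on a 1–6 scale, reversed = 7 − raw):
  item 1: 3
  item 7: 7 − 4 = 3
  item 8: 6
  item 13: 2
Sum = 3 + 3 + 6 + 2 = 14

14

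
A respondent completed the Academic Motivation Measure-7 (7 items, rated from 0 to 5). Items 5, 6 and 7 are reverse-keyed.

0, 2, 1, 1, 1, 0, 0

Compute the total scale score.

Raw sum = 5. Reverse-keyed items: 5, 6, 7; their raw sum = 1.
Each reversal replaces raw with 5 − raw, changing the total by 5 − 2·raw per item.
Total = 5 + 3·5 − 2·1 = 5 + 15 − 2 = 18

18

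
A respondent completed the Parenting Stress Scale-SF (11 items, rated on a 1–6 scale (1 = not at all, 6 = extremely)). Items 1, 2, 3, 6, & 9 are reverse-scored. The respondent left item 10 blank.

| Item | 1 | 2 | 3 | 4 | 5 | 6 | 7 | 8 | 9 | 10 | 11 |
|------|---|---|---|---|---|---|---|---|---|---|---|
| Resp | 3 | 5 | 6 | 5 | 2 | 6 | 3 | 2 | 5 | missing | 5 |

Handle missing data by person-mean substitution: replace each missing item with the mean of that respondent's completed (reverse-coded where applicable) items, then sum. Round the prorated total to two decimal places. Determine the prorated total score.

29.70

Reverse-coded (reversed = (1+6) − raw = 7 − raw):
  item 1: 7 − 3 = 4
  item 2: 7 − 5 = 2
  item 3: 7 − 6 = 1
  item 6: 7 − 6 = 1
  item 9: 7 − 5 = 2
Completed scored items (10 of 11): 4, 2, 1, 5, 2, 1, 3, 2, 2, 5; sum = 27.
Person mean = 27 / 10 ≈ 2.7000
Prorated total = (27 / 10) × 11 = 29.70 (to 2 dp)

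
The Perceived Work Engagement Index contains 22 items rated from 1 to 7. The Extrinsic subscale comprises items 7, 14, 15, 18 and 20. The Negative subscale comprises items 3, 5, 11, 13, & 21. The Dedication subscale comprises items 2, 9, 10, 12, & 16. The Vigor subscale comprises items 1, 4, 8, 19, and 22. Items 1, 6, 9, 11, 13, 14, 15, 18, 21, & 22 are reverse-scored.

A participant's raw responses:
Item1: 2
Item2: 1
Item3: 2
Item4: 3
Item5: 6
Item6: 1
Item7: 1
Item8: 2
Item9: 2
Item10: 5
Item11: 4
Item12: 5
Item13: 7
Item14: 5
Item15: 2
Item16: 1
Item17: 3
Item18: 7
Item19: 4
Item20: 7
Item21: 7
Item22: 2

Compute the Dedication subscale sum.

Dedication items: 2, 9, 10, 12, 16.
Of these, item 9 is reverse-scored; reversed = (1+7) − raw = 8 − raw.
  item 2: 1
  item 9: 8 − 2 = 6
  item 10: 5
  item 12: 5
  item 16: 1
Sum = 1 + 6 + 5 + 5 + 1 = 18

18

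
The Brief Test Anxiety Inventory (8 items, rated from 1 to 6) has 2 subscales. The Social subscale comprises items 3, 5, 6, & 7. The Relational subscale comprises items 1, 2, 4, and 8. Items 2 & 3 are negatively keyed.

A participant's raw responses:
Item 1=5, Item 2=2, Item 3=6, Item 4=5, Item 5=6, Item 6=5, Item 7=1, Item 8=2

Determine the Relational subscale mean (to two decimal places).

Relational items: 1, 2, 4, 8.
Of these, item 2 is negatively keyed; on a 1–6 scale, reversed = 7 − raw.
  item 1: 5
  item 2: 7 − 2 = 5
  item 4: 5
  item 8: 2
Sum = 5 + 5 + 5 + 2 = 17
Mean = 17 / 4 = 4.25

4.25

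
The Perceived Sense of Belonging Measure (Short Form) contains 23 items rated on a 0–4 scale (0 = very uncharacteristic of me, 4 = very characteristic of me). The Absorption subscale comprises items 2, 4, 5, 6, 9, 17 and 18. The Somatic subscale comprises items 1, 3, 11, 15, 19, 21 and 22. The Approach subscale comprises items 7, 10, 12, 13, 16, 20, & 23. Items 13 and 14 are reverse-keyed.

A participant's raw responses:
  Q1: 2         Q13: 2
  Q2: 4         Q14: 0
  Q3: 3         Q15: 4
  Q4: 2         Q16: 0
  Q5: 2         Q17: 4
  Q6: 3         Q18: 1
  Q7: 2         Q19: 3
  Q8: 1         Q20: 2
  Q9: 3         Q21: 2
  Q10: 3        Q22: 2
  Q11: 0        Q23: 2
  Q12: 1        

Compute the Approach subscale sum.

12

Approach items: 7, 10, 12, 13, 16, 20, 23.
Of these, item 13 is reverse-keyed; reversed = (0+4) − raw = 4 − raw.
  item 7: 2
  item 10: 3
  item 12: 1
  item 13: 4 − 2 = 2
  item 16: 0
  item 20: 2
  item 23: 2
Sum = 2 + 3 + 1 + 2 + 0 + 2 + 2 = 12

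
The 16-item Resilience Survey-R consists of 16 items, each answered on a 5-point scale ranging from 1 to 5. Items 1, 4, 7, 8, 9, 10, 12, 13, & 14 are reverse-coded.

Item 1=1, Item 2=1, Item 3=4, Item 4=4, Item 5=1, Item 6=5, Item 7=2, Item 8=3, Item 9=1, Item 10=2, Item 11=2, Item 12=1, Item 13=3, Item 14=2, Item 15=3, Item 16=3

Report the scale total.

54

Reverse-coded items (on a 1–5 scale, reversed = 6 − raw):
  item 1: 6 − 1 = 5
  item 4: 6 − 4 = 2
  item 7: 6 − 2 = 4
  item 8: 6 − 3 = 3
  item 9: 6 − 1 = 5
  item 10: 6 − 2 = 4
  item 12: 6 − 1 = 5
  item 13: 6 − 3 = 3
  item 14: 6 − 2 = 4
Scored responses: 5, 1, 4, 2, 1, 5, 4, 3, 5, 4, 2, 5, 3, 4, 3, 3
Total = 5 + 1 + 4 + 2 + 1 + 5 + 4 + 3 + 5 + 4 + 2 + 5 + 3 + 4 + 3 + 3 = 54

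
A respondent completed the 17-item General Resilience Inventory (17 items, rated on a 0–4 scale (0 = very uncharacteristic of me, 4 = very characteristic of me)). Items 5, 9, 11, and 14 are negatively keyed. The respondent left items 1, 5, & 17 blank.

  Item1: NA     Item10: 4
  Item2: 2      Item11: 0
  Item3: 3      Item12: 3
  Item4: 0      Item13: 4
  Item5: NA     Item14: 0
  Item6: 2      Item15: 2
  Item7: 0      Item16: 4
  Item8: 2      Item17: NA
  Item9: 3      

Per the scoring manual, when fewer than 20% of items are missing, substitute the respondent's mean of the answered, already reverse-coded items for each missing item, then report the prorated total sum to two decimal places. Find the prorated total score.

42.50

Reverse-coded (reverse-coded value = 4 − response):
  item 9: 4 − 3 = 1
  item 11: 4 − 0 = 4
  item 14: 4 − 0 = 4
Completed scored items (14 of 17): 2, 3, 0, 2, 0, 2, 1, 4, 4, 3, 4, 4, 2, 4; sum = 35.
Person mean = 35 / 14 ≈ 2.5000
Prorated total = (35 / 14) × 17 = 42.50 (to 2 dp)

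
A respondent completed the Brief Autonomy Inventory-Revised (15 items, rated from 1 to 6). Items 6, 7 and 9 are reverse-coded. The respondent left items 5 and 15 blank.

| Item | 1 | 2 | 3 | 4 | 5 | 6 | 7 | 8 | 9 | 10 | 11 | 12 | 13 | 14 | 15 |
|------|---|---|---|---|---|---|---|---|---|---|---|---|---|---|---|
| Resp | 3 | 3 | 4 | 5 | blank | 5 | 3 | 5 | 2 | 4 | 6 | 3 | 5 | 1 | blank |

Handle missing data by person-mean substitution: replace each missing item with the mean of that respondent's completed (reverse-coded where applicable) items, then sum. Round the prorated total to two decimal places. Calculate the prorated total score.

Reverse-coded (reverse-coded value = 7 − response):
  item 6: 7 − 5 = 2
  item 7: 7 − 3 = 4
  item 9: 7 − 2 = 5
Completed scored items (13 of 15): 3, 3, 4, 5, 2, 4, 5, 5, 4, 6, 3, 5, 1; sum = 50.
Person mean = 50 / 13 ≈ 3.8462
Prorated total = (50 / 13) × 15 = 57.69 (to 2 dp)

57.69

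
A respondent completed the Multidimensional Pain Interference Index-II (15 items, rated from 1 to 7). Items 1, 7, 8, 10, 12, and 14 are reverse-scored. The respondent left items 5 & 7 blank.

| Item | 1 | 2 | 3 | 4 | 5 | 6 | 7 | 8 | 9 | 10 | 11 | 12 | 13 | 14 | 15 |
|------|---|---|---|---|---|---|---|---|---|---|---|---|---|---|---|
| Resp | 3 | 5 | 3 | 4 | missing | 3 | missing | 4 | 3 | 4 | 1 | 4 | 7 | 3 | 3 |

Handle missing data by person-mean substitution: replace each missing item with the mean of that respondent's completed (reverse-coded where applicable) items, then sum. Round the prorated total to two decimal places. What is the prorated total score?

Reverse-coded (reverse-coded value = 8 − response):
  item 1: 8 − 3 = 5
  item 8: 8 − 4 = 4
  item 10: 8 − 4 = 4
  item 12: 8 − 4 = 4
  item 14: 8 − 3 = 5
Completed scored items (13 of 15): 5, 5, 3, 4, 3, 4, 3, 4, 1, 4, 7, 5, 3; sum = 51.
Person mean = 51 / 13 ≈ 3.9231
Prorated total = (51 / 13) × 15 = 58.85 (to 2 dp)

58.85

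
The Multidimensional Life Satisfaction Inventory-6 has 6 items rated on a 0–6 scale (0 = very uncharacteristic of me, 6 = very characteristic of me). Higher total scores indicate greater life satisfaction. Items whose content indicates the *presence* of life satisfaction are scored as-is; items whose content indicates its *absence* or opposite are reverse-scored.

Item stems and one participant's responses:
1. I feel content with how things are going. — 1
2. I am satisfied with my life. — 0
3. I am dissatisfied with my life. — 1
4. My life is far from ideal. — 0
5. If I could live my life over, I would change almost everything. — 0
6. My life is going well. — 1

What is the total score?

Items 3, 4, 5 describe the absence/opposite of life satisfaction → reverse-score.
on a 0–6 scale, reversed = 6 − raw.
  item 1: 1
  item 2: 0
  item 3: 6 − 1 = 5
  item 4: 6 − 0 = 6
  item 5: 6 − 0 = 6
  item 6: 1
Total = 1 + 0 + 5 + 6 + 6 + 1 = 19

19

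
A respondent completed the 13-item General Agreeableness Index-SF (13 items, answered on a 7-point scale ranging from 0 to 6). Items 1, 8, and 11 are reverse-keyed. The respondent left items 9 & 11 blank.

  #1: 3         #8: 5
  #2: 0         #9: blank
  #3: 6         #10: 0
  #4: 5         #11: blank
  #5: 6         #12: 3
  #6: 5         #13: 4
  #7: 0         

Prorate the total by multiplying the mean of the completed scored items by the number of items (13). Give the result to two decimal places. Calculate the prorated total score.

39.00

Reverse-coded (on a 0–6 scale, reversed = 6 − raw):
  item 1: 6 − 3 = 3
  item 8: 6 − 5 = 1
Completed scored items (11 of 13): 3, 0, 6, 5, 6, 5, 0, 1, 0, 3, 4; sum = 33.
Person mean = 33 / 11 ≈ 3.0000
Prorated total = (33 / 11) × 13 = 39.00 (to 2 dp)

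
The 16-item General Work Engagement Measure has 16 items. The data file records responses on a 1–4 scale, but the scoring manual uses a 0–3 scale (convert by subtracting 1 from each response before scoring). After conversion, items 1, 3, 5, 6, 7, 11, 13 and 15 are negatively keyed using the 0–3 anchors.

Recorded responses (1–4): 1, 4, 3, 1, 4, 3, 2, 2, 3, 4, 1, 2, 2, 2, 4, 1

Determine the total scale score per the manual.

Convert to 0–3: 0, 3, 2, 0, 3, 2, 1, 1, 2, 3, 0, 1, 1, 1, 3, 0
Reverse-coded (on a 0–3 scale, reversed = 3 − raw):
  item 1: 3 − 0 = 3
  item 3: 3 − 2 = 1
  item 5: 3 − 3 = 0
  item 6: 3 − 2 = 1
  item 7: 3 − 1 = 2
  item 11: 3 − 0 = 3
  item 13: 3 − 1 = 2
  item 15: 3 − 3 = 0
Scored: 3, 3, 1, 0, 0, 1, 2, 1, 2, 3, 3, 1, 2, 1, 0, 0
Total = 23

23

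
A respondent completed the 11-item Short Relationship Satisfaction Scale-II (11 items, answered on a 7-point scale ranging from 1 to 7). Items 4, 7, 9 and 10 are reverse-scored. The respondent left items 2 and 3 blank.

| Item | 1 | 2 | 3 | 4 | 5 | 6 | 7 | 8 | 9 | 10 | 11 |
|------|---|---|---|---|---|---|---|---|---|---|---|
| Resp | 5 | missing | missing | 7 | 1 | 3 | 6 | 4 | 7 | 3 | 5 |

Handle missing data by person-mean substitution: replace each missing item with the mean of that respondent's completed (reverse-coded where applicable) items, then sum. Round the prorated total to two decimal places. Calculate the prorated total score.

Reverse-coded (reverse-coded value = 8 − response):
  item 4: 8 − 7 = 1
  item 7: 8 − 6 = 2
  item 9: 8 − 7 = 1
  item 10: 8 − 3 = 5
Completed scored items (9 of 11): 5, 1, 1, 3, 2, 4, 1, 5, 5; sum = 27.
Person mean = 27 / 9 ≈ 3.0000
Prorated total = (27 / 9) × 11 = 33.00 (to 2 dp)

33.00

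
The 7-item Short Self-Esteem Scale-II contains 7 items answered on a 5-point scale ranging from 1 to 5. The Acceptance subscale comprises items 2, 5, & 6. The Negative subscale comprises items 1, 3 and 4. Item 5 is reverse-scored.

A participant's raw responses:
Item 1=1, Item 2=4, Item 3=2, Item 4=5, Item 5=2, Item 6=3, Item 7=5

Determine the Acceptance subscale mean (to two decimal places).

3.67

Acceptance items: 2, 5, 6.
Of these, item 5 is reverse-scored; reversed = (1+5) − raw = 6 − raw.
  item 2: 4
  item 5: 6 − 2 = 4
  item 6: 3
Sum = 4 + 4 + 3 = 11
Mean = 11 / 3 = 3.67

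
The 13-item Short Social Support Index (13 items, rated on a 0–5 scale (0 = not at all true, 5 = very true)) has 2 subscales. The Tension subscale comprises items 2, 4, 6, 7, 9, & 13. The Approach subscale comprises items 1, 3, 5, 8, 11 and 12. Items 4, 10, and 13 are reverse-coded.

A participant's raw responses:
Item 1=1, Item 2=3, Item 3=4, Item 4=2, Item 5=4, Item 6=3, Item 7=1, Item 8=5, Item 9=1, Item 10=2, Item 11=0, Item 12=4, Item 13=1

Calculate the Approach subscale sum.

Approach items: 1, 3, 5, 8, 11, 12.
  item 1: 1
  item 3: 4
  item 5: 4
  item 8: 5
  item 11: 0
  item 12: 4
Sum = 1 + 4 + 4 + 5 + 0 + 4 = 18

18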